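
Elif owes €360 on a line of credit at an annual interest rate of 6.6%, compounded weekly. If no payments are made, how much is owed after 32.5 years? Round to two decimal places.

Growth factor = (1 + 0.066/52)^1690 ≈ 8.530431111.
A ≈ 360 × 8.530431111 ≈ 3,070.9552.

€3,070.96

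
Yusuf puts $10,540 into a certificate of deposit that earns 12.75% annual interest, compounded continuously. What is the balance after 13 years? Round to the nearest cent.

$55,294.73

A = P·e^(rt) = 10,540·e^(0.1275·13) = 10,540·e^1.6575.
e^1.6575 ≈ 5.246178989, so A ≈ 55,294.7265.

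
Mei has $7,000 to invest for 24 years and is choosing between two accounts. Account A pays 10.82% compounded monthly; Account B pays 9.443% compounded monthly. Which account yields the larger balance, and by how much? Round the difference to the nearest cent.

Account A growth factor: (1 + 0.1082/12)^288 ≈ 13.265446686; balance ≈ 92,858.1268.
Account B growth factor: (1 + 0.09443/12)^288 ≈ 9.5586784537; balance ≈ 66,910.7492.
Account A is larger by 25,947.3776.

Account A, by $25,947.38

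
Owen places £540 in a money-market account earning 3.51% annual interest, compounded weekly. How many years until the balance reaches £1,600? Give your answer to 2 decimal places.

(1 + 0.000675)^(52t) = 1,600/540 = 2.963.
52t·ln(1 + 0.000675) = ln(2.963); 52t = 1.0862/0.000674772 ≈ 1609.7131.
t ≈ 30.9560 years.

30.96 years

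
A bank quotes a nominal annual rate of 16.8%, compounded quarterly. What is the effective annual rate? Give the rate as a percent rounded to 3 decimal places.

EAR = (1 + 16.8%/4)^4 − 1 = (1 + 0.042)^4 − 1.
(1 + 0.042)^4 ≈ 1.178883, so EAR ≈ 17.88835%.

17.888%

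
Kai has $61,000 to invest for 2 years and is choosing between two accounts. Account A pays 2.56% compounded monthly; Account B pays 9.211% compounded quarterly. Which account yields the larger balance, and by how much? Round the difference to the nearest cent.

A: (1 + 0.0256/12)^24 ≈ 1.0524759797, so 61,000 × 1.0524759797 ≈ 64,201.0348.
B: (1 + 0.0230275)^8 ≈ 1.1997712896, so 61,000 × 1.1997712896 ≈ 73,186.0487.
Difference ≈ 8,985.0139 in favor of B.

Account B, by $8,985.01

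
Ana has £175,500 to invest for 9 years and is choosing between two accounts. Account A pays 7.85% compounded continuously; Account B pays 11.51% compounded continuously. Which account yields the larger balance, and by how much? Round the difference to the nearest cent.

Account B, by £138,777.72

A: e^(0.0785·9) = e^0.7065 ≈ 2.02688473292, so 175,500 × 2.02688473292 ≈ 355,718.2706.
B: e^(0.1151·9) = e^1.0359 ≈ 2.8176409717, so 175,500 × 2.8176409717 ≈ 494,495.9905.
Difference ≈ 138,777.7199 in favor of B.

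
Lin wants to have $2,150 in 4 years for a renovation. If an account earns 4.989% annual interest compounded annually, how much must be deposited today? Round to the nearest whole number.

Growth factor = (1 + 0.04989)^4 ≈ 1.214996975.
P = 2,150/1.214996975 ≈ 1,769.5517.

$1,770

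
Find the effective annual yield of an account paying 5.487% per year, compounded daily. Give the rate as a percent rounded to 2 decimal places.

One year is 365 periods at 0.000150329 each: (1 + 0.000150329)^365 ≈ 1.056399.
EAR = 1.056399 − 1 ≈ 5.63989%.

5.64%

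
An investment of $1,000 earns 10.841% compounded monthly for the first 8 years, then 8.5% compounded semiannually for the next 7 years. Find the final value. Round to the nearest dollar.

$4,246

After 8 years at 10.841%: 1,000 × 2.371175586 ≈ 2,371.1756.
Then 7 years at 8.5%: 2,371.1756 × 1.790873421 ≈ 4,246.4753.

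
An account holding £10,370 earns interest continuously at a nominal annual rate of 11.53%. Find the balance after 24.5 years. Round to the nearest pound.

A = P·e^(rt) = 10,370·e^(0.1153·24.5) = 10,370·e^2.82485.
e^2.82485 ≈ 16.858416034, so A ≈ 174,821.7743.

£174,822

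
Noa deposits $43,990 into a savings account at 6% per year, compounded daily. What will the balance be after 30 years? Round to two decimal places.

$266,084.63

Periodic rate = 6%/365 = 0.000164384; periods = 365·30 = 10950.
A = 43,990·(1 + 0.06/365)^10950 ≈ 43,990·6.04875261234 ≈ 266,084.6274.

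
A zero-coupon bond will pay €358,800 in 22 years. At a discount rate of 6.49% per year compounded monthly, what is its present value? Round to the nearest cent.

Growth factor = (1 + 0.0649/12)^264 ≈ 4.15350624436.
P = 358,800/4.15350624436 ≈ 86,384.8467.

€86,384.85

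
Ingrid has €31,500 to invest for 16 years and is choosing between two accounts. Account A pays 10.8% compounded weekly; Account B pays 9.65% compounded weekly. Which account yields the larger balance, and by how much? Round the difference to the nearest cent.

Account A, by €29,695.54

A: (1 + 0.108/52)^832 ≈ 5.61930515992, so 31,500 × 5.61930515992 ≈ 177,008.1125.
B: (1 + 0.0965/52)^832 ≈ 4.67658955232, so 31,500 × 4.67658955232 ≈ 147,312.5709.
Difference ≈ 29,695.5416 in favor of A.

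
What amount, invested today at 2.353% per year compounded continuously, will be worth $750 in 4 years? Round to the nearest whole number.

P = A·e^(−rt) = 750·e^(−0.09412).
e^(−0.09412) ≈ 0.910173535, so P ≈ 682.6302.

$683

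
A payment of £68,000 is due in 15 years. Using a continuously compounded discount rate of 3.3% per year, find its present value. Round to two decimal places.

£41,450.82

P = A·e^(−rt) = 68,000·e^(−0.495).
e^(−0.495) ≈ 0.6095709073, so P ≈ 41,450.8217.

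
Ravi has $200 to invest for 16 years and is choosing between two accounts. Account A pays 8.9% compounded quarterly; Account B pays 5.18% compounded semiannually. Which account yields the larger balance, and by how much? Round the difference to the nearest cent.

A: (1 + 0.02225)^64 ≈ 4.08936269, so 200 × 4.08936269 ≈ 817.8725.
B: (1 + 0.0259)^32 ≈ 2.2665273, so 200 × 2.2665273 ≈ 453.3055.
Difference ≈ 364.5671 in favor of A.

Account A, by $364.57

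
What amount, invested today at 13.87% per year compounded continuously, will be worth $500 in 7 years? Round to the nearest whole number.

$189

P = A·e^(−rt) = 500·e^(−0.9709).
e^(−0.9709) ≈ 0.378742017, so P ≈ 189.3710.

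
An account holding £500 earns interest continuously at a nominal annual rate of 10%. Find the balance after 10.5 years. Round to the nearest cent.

£1,428.83

A = P·e^(rt) = 500·e^(0.1·10.5) = 500·e^1.05.
e^1.05 ≈ 2.857651118, so A ≈ 1,428.8256.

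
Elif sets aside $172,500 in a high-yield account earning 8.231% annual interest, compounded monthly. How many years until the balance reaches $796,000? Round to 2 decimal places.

18.64 years

We need (1 + 0.00685917)^(12t) = 4.6145, so 12t = ln 4.6145 / ln 1.006859 ≈ 223.7065.
t ≈ 223.7065/12 = 18.6422 years.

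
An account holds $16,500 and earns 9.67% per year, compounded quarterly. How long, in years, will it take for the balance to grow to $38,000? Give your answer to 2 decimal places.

8.73 years

(1 + 0.024175)^(4t) = 38,000/16,500 = 2.303.
4t·ln(1 + 0.024175) = ln(2.303); 4t = 0.83423/0.0238874 ≈ 34.9232.
t ≈ 8.7308 years.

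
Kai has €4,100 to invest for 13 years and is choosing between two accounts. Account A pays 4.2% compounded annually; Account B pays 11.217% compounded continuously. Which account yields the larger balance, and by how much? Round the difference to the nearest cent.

Account B, by €10,623.41

Account A growth factor: (1 + 0.042)^13 ≈ 1.707184058; balance ≈ 6,999.4546.
Account B growth factor: e^(0.11217·13) = e^1.45821 ≈ 4.298258755; balance ≈ 17,622.8609.
Account B is larger by 10,623.4063.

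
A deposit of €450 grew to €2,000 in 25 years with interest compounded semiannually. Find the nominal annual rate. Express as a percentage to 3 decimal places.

(1 + r/2)^50 = 2,000/450 = 4.44444.
1 + r/2 = 4.44444^(1/50) ≈ 1.030283, so r/2 ≈ 0.0302826.
r ≈ 2·0.0302826 = 6.05651%.

6.057%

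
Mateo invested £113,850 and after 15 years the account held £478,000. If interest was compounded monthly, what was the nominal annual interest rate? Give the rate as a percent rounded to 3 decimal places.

The 180-period growth factor is 478,000/113,850 = 4.19851.
r/12 = 4.19851^(1/180) − 1 ≈ 0.00800257, so r ≈ 12·0.00800257 = 9.60308%.

9.603%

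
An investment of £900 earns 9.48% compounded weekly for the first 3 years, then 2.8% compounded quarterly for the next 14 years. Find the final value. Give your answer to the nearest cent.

Phase 1: 900·(1 + 0.0948/52)^156 ≈ 1,195.7583.
Phase 2: 1,195.7583·(1 + 0.007)^56 ≈ 1,767.2328.

£1,767.23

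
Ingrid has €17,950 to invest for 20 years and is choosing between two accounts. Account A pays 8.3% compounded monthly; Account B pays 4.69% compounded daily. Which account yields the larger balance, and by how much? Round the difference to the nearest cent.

Account A growth factor: (1 + 0.083/12)^240 ≈ 5.229342231; balance ≈ 93,866.6930.
Account B growth factor: (1 + 0.0469/365)^7300 ≈ 2.5547126252; balance ≈ 45,857.0916.
Account A is larger by 48,009.6014.

Account A, by €48,009.60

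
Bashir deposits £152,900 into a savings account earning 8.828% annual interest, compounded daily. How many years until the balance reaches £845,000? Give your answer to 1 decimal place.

(1 + 0.000241863)^(365t) = 845,000/152,900 = 5.5265.
365t·ln(1 + 0.000241863) = ln(5.5265); 365t = 1.7096/0.000241834 ≈ 7069.1224.
t ≈ 19.3675 years.

19.4 years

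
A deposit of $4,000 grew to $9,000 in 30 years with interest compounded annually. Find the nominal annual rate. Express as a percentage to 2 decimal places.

2.74%

The 30-period growth factor is 9,000/4,000 = 2.25.
r = 2.25^(1/30) − 1 ≈ 0.0273997, i.e. 2.73997%.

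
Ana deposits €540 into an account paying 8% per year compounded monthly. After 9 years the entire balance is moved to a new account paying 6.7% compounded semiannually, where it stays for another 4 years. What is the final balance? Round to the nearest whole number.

After 9 years at 8%: 540 × 2.049530236 ≈ 1,106.7463.
Then 4 years at 6.7%: 1,106.7463 × 1.301618905 ≈ 1,440.5619.

€1,441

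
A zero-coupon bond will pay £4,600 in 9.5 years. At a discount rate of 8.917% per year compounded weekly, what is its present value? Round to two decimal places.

£1,973.22

Periodic rate = 8.917%/52 = 0.00171481; 494 periods.
P = 4,600/(1 + 0.08917/52)^494 ≈ 4,600/2.331214811 ≈ 1,973.2201.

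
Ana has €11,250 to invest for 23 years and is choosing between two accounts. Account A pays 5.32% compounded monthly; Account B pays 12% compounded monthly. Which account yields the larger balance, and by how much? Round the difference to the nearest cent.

Account A growth factor: (1 + 0.0532/12)^276 ≈ 3.3902229171; balance ≈ 38,140.0078.
Account B growth factor: (1 + 0.01)^276 ≈ 15.5847257416; balance ≈ 175,328.1646.
Account B is larger by 137,188.1568.

Account B, by €137,188.16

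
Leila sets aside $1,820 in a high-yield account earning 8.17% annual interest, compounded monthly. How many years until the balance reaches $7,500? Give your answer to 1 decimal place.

17.4 years

We need (1 + 0.00680833)^(12t) = 4.1209, so 12t = ln 4.1209 / ln 1.006808 ≈ 208.6974.
t ≈ 208.6974/12 = 17.3915 years.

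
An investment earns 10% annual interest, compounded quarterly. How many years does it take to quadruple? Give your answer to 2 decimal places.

(1 + 0.025)^(4t) = 4.
4t = ln 4 / ln(1 + 0.025) ≈ 1.3863/0.0246926 ≈ 56.1421.
t ≈ 14.0355.

14.04 years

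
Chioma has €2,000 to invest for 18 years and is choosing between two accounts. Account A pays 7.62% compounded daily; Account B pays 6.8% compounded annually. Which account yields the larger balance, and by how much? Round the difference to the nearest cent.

Account A, by €1,346.17

A: (1 + 0.0762/365)^6570 ≈ 3.941088079, so 2,000 × 3.941088079 ≈ 7,882.1762.
B: (1 + 0.068)^18 ≈ 3.268003767, so 2,000 × 3.268003767 ≈ 6,536.0075.
Difference ≈ 1,346.1686 in favor of A.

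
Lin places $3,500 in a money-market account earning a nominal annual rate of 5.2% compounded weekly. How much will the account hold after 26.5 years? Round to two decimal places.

Growth factor = (1 + 0.001)^1378 ≈ 3.9642292944.
A ≈ 3,500 × 3.9642292944 ≈ 13,874.8025.

$13,874.80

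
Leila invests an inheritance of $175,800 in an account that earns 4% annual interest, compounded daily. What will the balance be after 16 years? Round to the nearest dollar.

$333,390

Growth factor = (1 + 0.04/365)^5840 ≈ 1.8964143786.
A ≈ 175,800 × 1.8964143786 ≈ 333,389.6478.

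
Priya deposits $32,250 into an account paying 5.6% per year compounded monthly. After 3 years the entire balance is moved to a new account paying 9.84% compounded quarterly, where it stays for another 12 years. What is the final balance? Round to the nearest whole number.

After 3 years at 5.6%: 32,250 × 1.18247442744 ≈ 38,134.8003.
Then 12 years at 9.84%: 38,134.8003 × 3.21076761548 ≈ 122,441.9818.

$122,442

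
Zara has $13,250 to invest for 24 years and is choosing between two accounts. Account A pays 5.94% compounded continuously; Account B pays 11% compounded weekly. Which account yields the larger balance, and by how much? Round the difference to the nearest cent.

Account A growth factor: e^(0.0594·24) = e^1.4256 ≈ 4.160353306; balance ≈ 55,124.6813.
Account B growth factor: (1 + 0.11/52)^1248 ≈ 13.9741839523; balance ≈ 185,157.9374.
Account B is larger by 130,033.2561.

Account B, by $130,033.26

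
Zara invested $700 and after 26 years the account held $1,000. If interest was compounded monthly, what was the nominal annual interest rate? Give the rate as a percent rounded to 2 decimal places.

1.37%

The 312-period growth factor is 1,000/700 = 1.42857.
r/12 = 1.42857^(1/312) − 1 ≈ 0.00114384, so r ≈ 12·0.00114384 = 1.37261%.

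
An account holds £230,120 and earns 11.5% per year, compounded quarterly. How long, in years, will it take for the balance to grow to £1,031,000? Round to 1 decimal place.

We need (1 + 0.02875)^(4t) = 4.4803, so 4t = ln 4.4803 / ln 1.02875 ≈ 52.9092.
t ≈ 52.9092/4 = 13.2273 years.

13.2 years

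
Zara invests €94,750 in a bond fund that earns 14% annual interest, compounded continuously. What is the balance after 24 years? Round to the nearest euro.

A = P·e^(rt) = 94,750·e^(0.14·24) = 94,750·e^3.36.
e^3.36 ≈ 28.78919087924, so A ≈ 2,727,775.8358.

€2,727,776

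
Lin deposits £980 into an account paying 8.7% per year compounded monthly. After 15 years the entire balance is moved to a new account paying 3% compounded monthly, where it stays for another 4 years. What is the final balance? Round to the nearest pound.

After 15 years at 8.7%: 980 × 3.670368685 ≈ 3,596.9613.
Then 4 years at 3%: 3,596.9613 × 1.127328021 ≈ 4,054.9553.

£4,055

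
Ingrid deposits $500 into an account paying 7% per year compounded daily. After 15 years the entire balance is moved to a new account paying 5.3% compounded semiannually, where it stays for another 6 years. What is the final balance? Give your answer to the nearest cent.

$1,955.43

After 15 years at 7%: 500 × 2.857363447 ≈ 1,428.6817.
Then 6 years at 5.3%: 1,428.6817 × 1.368697407 ≈ 1,955.4330.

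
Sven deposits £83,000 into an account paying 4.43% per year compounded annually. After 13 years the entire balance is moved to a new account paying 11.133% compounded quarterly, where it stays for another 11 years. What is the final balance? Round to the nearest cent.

£487,966.41

After 13 years at 4.43%: 83,000 × 1.75682544956 ≈ 145,816.5123.
Then 11 years at 11.133%: 145,816.5123 × 3.34644137337 ≈ 487,966.4097.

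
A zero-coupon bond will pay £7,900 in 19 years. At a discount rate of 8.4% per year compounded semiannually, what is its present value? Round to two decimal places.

£1,654.45

Growth factor = (1 + 0.042)^38 ≈ 4.774999392.
P = 7,900/4.774999392 ≈ 1,654.4505.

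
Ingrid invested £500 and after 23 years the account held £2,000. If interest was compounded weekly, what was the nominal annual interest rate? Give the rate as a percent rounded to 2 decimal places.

6.03%

The 1196-period growth factor is 2,000/500 = 4.
r/52 = 4^(1/1196) − 1 ≈ 0.00115978, so r ≈ 52·0.00115978 = 6.03086%.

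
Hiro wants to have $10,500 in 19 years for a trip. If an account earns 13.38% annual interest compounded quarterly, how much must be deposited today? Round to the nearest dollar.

Periodic rate = 13.38%/4 = 0.03345; 76 periods.
P = 10,500/(1 + 0.03345)^76 ≈ 10,500/12.189887266 ≈ 861.3697.

$861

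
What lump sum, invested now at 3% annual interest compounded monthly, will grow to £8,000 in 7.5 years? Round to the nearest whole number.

£6,390

Growth factor = (1 + 0.0025)^90 ≈ 1.251971136.
P = 8,000/1.251971136 ≈ 6,389.9237.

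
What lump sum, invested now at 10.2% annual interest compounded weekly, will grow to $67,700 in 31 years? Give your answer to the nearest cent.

Growth factor = (1 + 0.102/52)^1612 ≈ 23.544749799.
P = 67,700/23.544749799 ≈ 2,875.3756.

$2,875.38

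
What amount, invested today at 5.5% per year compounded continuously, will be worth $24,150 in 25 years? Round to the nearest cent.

$6,106.08

P = A·e^(−rt) = 24,150·e^(−1.375).
e^(−1.375) ≈ 0.2528395958, so P ≈ 6,106.0762.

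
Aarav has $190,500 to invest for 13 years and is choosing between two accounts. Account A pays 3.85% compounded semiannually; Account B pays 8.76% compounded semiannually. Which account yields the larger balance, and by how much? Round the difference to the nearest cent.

Account A growth factor: (1 + 0.01925)^26 ≈ 1.64171861752; balance ≈ 312,747.3966.
Account B growth factor: (1 + 0.0438)^26 ≈ 3.04824314281; balance ≈ 580,690.3187.
Account B is larger by 267,942.9221.

Account B, by $267,942.92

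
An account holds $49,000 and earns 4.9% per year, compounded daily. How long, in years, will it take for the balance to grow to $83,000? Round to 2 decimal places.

We need (1 + 0.000134247)^(365t) = 1.6939, so 365t = ln 1.6939 / ln 1.000134 ≈ 3926.0270.
t ≈ 3926.0270/365 = 10.7562 years.

10.76 years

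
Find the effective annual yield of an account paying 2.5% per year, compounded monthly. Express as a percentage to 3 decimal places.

2.529%

EAR = (1 + 2.5%/12)^12 − 1 = (1 + 0.00208333)^12 − 1.
(1 + 0.00208333)^12 ≈ 1.025288, so EAR ≈ 2.52885%.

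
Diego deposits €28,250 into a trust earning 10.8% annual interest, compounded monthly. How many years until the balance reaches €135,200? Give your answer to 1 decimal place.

14.6 years

(1 + 0.009)^(12t) = 135,200/28,250 = 4.7858.
12t·ln(1 + 0.009) = ln(4.7858); 12t = 1.5657/0.00895974 ≈ 174.7441.
t ≈ 14.5620 years.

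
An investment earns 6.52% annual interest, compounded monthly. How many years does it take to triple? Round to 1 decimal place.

16.9 years

(1 + 0.00543333)^(12t) = 3.
12t = ln 3 / ln(1 + 0.00543333) ≈ 1.0986/0.00541863 ≈ 202.7474.
t ≈ 16.8956.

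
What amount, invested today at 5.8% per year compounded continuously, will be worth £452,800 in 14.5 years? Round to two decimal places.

P = A·e^(−rt) = 452,800·e^(−0.841).
e^(−0.841) ≈ 0.431279028689, so P ≈ 195,283.1442.

£195,283.14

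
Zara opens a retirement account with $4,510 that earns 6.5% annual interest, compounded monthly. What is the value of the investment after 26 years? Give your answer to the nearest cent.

$24,330.64

Periodic rate = 6.5%/12 = 0.00541667; periods = 12·26 = 312.
A = 4,510·(1 + 0.065/12)^312 ≈ 4,510·5.3948207781 ≈ 24,330.6417.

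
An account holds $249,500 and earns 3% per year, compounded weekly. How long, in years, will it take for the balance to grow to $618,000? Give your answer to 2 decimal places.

We need (1 + 0.000576923)^(52t) = 2.477, so 52t = ln 2.477 / ln 1.000577 ≈ 1572.6380.
t ≈ 1572.6380/52 = 30.2430 years.

30.24 years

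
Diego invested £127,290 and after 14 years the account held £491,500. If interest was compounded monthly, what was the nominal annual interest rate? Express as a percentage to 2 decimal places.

The 168-period growth factor is 491,500/127,290 = 3.86126.
r/12 = 3.86126^(1/168) − 1 ≈ 0.00807405, so r ≈ 12·0.00807405 = 9.68886%.

9.69%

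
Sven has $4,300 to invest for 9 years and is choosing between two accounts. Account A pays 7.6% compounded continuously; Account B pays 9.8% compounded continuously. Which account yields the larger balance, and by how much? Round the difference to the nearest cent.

A: e^(0.076·9) = e^0.684 ≈ 1.981789055, so 4,300 × 1.981789055 ≈ 8,521.6929.
B: e^(0.098·9) = e^0.882 ≈ 2.4157263308, so 4,300 × 2.4157263308 ≈ 10,387.6232.
Difference ≈ 1,865.9303 in favor of B.

Account B, by $1,865.93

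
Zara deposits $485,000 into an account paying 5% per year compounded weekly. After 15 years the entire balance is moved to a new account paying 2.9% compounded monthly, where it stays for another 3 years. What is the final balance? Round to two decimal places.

After 15 years at 5%: 485,000 × 2.116237301658 ≈ 1,026,375.0913.
Then 3 years at 2.9%: 1,026,375.0913 × 1.090782189642 ≈ 1,119,551.6695.

$1,119,551.67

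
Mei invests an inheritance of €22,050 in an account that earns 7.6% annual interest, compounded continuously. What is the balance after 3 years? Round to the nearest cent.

€27,696.68

A = P·e^(rt) = 22,050·e^(0.076·3) = 22,050·e^0.228.
e^0.228 ≈ 1.2560853254, so A ≈ 27,696.6814.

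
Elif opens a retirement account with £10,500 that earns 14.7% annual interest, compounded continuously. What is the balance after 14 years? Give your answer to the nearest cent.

£82,218.08

A = P·e^(rt) = 10,500·e^(0.147·14) = 10,500·e^2.058.
e^2.058 ≈ 7.8302935522, so A ≈ 82,218.0823.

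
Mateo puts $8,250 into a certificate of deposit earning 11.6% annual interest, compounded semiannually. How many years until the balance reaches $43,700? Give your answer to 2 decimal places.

14.78 years

We need (1 + 0.058)^(2t) = 5.297, so 2t = ln 5.297 / ln 1.058 ≈ 29.5694.
t ≈ 29.5694/2 = 14.7847 years.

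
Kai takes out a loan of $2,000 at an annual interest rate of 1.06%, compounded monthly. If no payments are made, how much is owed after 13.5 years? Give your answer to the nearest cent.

Growth factor = (1 + 0.0106/12)^162 ≈ 1.1537723.
A ≈ 2,000 × 1.1537723 ≈ 2,307.5446.

$2,307.54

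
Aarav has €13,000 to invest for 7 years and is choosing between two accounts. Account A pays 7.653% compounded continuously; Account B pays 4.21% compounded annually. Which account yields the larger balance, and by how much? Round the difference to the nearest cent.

Account A growth factor: e^(0.07653·7) = e^0.53571 ≈ 1.708660961; balance ≈ 22,212.5925.
Account B growth factor: (1 + 0.0421)^7 ≈ 1.334645023; balance ≈ 17,350.3853.
Account A is larger by 4,862.2072.

Account A, by €4,862.21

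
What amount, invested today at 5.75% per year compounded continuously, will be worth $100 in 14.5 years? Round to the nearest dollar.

P = A·e^(−rt) = 100·e^(−0.83375).
e^(−0.83375) ≈ 0.43441716, so P ≈ 43.4417.

$43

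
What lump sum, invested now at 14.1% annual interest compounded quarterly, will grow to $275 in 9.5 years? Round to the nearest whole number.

Growth factor = (1 + 0.03525)^38 ≈ 3.73008809.
P = 275/3.73008809 ≈ 73.7248.

$74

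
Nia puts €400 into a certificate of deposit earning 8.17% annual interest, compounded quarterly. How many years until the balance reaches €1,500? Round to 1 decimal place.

We need (1 + 0.020425)^(4t) = 3.75, so 4t = ln 3.75 / ln 1.020425 ≈ 65.3713.
t ≈ 65.3713/4 = 16.3428 years.

16.3 years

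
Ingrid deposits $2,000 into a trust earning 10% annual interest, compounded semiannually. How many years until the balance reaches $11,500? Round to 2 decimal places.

17.93 years

We need (1 + 0.05)^(2t) = 5.75, so 2t = ln 5.75 / ln 1.05 ≈ 35.8515.
t ≈ 35.8515/2 = 17.9257 years.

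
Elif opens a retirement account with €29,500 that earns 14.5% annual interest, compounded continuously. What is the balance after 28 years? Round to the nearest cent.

€1,710,242.18

A = P·e^(rt) = 29,500·e^(0.145·28) = 29,500·e^4.06.
e^4.06 ≈ 57.97431107896, so A ≈ 1,710,242.1768.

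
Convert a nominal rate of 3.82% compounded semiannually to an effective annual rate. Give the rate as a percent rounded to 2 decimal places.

One year is 2 periods at 0.0191 each: (1 + 0.0191)^2 ≈ 1.038565.
EAR = 1.038565 − 1 ≈ 3.85648%.

3.86%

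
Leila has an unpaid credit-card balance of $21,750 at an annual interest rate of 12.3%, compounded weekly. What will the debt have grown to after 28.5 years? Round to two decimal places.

Periodic rate = 12.3%/52 = 0.00236538; periods = 52·28.5 = 1482.
A = 21,750·(1 + 0.123/52)^1482 ≈ 21,750·33.160539454 ≈ 721,241.7331.

$721,241.73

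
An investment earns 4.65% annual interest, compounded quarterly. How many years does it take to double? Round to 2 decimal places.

14.99 years

(1 + 0.011625)^(4t) = 2.
4t = ln 2 / ln(1 + 0.011625) ≈ 0.69315/0.0115579 ≈ 59.9715.
t ≈ 14.9929.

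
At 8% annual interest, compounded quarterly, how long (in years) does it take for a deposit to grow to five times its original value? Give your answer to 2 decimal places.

20.32 years

(1 + 0.02)^(4t) = 5.
4t = ln 5 / ln(1 + 0.02) ≈ 1.6094/0.0198026 ≈ 81.2740.
t ≈ 20.3185.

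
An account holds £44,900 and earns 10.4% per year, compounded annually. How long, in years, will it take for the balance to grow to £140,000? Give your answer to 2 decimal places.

We need (1 + 0.104)^t = 3.118, so t = ln 3.118 / ln 1.104 ≈ 11.4939.

11.49 years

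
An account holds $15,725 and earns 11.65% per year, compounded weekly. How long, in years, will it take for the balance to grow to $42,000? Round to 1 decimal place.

We need (1 + 0.00224038)^(52t) = 2.6709, so 52t = ln 2.6709 / ln 1.00224 ≈ 438.9951.
t ≈ 438.9951/52 = 8.4422 years.

8.4 years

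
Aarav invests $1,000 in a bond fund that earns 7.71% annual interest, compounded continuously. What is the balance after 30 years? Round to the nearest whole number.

A = P·e^(rt) = 1,000·e^(0.0771·30) = 1,000·e^2.313.
e^2.313 ≈ 10.104693309, so A ≈ 10,104.6933.

$10,105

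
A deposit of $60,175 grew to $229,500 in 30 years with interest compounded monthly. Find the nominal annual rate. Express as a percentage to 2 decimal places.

The 360-period growth factor is 229,500/60,175 = 3.81388.
r/12 = 3.81388^(1/360) − 1 ≈ 0.00372538, so r ≈ 12·0.00372538 = 4.47046%.

4.47%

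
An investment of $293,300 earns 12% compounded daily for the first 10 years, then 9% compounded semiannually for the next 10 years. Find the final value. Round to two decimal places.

$2,348,040.59

Phase 1: 293,300·(1 + 0.12/365)^3650 ≈ 973,598.2643.
Phase 2: 973,598.2643·(1 + 0.045)^20 ≈ 2,348,040.5886.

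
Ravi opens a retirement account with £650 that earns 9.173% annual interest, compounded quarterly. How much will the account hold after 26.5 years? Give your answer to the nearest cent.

Growth factor = (1 + 0.0229325)^106 ≈ 11.06062222.
A ≈ 650 × 11.06062222 ≈ 7,189.4044.

£7,189.40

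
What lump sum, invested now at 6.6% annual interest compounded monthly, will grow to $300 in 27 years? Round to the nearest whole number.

Periodic rate = 6.6%/12 = 0.0055; 324 periods.
P = 300/(1 + 0.0055)^324 ≈ 300/5.9127876 ≈ 50.7375.

$51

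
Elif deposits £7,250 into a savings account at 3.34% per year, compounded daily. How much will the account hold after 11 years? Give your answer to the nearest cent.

Periodic rate = 3.34%/365 = 0.0000915068; periods = 365·11 = 4015.
A = 7,250·(1 + 0.0334/365)^4015 ≈ 7,250·1.4439511225 ≈ 10,468.6456.

£10,468.65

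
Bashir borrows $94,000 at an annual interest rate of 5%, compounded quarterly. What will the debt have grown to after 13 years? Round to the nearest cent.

Periodic rate = 5%/4 = 0.0125; periods = 4·13 = 52.
A = 94,000·(1 + 0.0125)^52 ≈ 94,000·1.90783871766 ≈ 179,336.8395.

$179,336.84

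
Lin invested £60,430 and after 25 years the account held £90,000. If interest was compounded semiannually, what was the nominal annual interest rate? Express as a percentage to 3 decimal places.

(1 + r/2)^50 = 90,000/60,430 = 1.48933.
1 + r/2 = 1.48933^(1/50) ≈ 1.007998, so r/2 ≈ 0.0079983.
r ≈ 2·0.0079983 = 1.59966%.

1.600%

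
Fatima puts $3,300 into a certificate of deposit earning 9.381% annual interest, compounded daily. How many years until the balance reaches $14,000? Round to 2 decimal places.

We need (1 + 0.000257014)^(365t) = 4.2424, so 365t = ln 4.2424 / ln 1.000257 ≈ 5623.5157.
t ≈ 5623.5157/365 = 15.4069 years.

15.41 years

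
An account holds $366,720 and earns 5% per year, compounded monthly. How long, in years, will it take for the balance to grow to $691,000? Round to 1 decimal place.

We need (1 + 0.00416667)^(12t) = 1.8843, so 12t = ln 1.8843 / ln 1.004167 ≈ 152.3664.
t ≈ 152.3664/12 = 12.6972 years.

12.7 years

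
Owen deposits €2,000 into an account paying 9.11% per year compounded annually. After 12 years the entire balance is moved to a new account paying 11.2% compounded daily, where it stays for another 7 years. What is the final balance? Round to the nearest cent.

€12,469.22

After 12 years at 9.11%: 2,000 × 2.8469161054 ≈ 5,693.8322.
Then 7 years at 11.2%: 5,693.8322 × 2.1899522494 ≈ 12,469.2207.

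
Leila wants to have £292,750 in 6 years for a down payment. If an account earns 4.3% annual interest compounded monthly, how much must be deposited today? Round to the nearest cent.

Growth factor = (1 + 0.043/12)^72 ≈ 1.29374207357.
P = 292,750/1.29374207357 ≈ 226,281.5796.

£226,281.58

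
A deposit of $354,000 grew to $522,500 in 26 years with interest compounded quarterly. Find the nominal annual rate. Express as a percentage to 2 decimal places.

1.50%

(1 + r/4)^104 = 522,500/354,000 = 1.47599.
1 + r/4 = 1.47599^(1/104) ≈ 1.003751, so r/4 ≈ 0.00375055.
r ≈ 4·0.00375055 = 1.50022%.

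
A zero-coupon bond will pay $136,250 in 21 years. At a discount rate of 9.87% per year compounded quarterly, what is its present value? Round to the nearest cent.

Periodic rate = 9.87%/4 = 0.024675; 84 periods.
P = 136,250/(1 + 0.024675)^84 ≈ 136,250/7.74882398415 ≈ 17,583.3133.

$17,583.31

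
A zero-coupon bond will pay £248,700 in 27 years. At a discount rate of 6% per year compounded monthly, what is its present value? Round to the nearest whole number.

£49,416

Periodic rate = 6%/12 = 0.005; 324 periods.
P = 248,700/(1 + 0.005)^324 ≈ 248,700/5.03273437424 ≈ 49,416.4765.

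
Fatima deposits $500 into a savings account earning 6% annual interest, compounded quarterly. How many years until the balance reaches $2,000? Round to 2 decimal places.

23.28 years

We need (1 + 0.015)^(4t) = 4, so 4t = ln 4 / ln 1.015 ≈ 93.1111.
t ≈ 93.1111/4 = 23.2778 years.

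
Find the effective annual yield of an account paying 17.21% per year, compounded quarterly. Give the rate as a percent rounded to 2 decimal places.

18.35%

One year is 4 periods at 0.043025 each: (1 + 0.043025)^4 ≈ 1.183529.
EAR = 1.183529 − 1 ≈ 18.35289%.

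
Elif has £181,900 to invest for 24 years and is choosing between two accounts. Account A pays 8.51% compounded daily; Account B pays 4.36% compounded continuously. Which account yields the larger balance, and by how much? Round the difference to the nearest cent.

Account A, by £884,010.68

A: (1 + 0.0851/365)^8760 ≈ 7.707253847532, so 181,900 × 7.707253847532 ≈ 1,401,949.4749.
B: e^(0.0436·24) = e^1.0464 ≈ 2.84738206942, so 181,900 × 2.84738206942 ≈ 517,938.7984.
Difference ≈ 884,010.6764 in favor of A.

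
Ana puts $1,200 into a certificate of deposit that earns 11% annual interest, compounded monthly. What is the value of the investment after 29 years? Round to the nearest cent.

Periodic rate = 11%/12 = 0.00916667; periods = 12·29 = 348.
A = 1,200·(1 + 0.11/12)^348 ≈ 1,200·23.938018 ≈ 28,725.6216.

$28,725.62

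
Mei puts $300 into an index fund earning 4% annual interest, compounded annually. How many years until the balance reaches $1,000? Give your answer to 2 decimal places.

We need (1 + 0.04)^t = 3.3333, so t = ln 3.3333 / ln 1.04 ≈ 30.6974.

30.70 years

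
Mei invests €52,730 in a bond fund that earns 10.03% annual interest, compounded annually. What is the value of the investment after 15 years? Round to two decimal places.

Growth factor = (1 + 0.1003)^15 ≈ 4.19436957448.
A ≈ 52,730 × 4.19436957448 ≈ 221,169.1077.

€221,169.11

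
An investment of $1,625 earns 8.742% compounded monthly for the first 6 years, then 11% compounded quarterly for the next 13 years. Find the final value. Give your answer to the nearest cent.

$11,232.57

Phase 1: 1,625·(1 + 0.007285)^72 ≈ 2,740.4619.
Phase 2: 2,740.4619·(1 + 0.0275)^52 ≈ 11,232.5654.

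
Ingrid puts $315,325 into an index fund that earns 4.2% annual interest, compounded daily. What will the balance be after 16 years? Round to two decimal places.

Growth factor = (1 + 0.042/365)^5840 ≈ 1.95807400566.
A ≈ 315,325 × 1.95807400566 ≈ 617,429.6858.

$617,429.69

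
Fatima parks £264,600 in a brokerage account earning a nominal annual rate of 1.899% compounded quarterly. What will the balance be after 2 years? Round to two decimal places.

£274,818.09

Periodic rate = 1.899%/4 = 0.0047475; periods = 4·2 = 8.
A = 264,600·(1 + 0.0047475)^8 ≈ 264,600·1.03861711302 ≈ 274,818.0881.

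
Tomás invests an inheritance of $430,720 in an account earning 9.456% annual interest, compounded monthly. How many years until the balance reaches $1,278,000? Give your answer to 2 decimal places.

11.55 years

(1 + 0.00788)^(12t) = 1,278,000/430,720 = 2.9671.
12t·ln(1 + 0.00788) = ln(2.9671); 12t = 1.0876/0.00784911 ≈ 138.5626.
t ≈ 11.5469 years.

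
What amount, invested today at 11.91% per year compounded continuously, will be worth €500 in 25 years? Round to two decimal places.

P = A·e^(−rt) = 500·e^(−2.9775).
e^(−2.9775) ≈ 0.0509199748, so P ≈ 25.4600.

€25.46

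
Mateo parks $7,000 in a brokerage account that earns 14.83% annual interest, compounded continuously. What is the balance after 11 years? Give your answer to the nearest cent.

A = P·e^(rt) = 7,000·e^(0.1483·11) = 7,000·e^1.6313.
e^1.6313 ≈ 5.1105140703, so A ≈ 35,773.5985.

$35,773.60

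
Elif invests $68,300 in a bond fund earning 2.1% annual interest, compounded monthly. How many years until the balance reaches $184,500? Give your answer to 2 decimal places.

47.36 years

(1 + 0.00175)^(12t) = 184,500/68,300 = 2.7013.
12t·ln(1 + 0.00175) = ln(2.7013); 12t = 0.99374/0.00174847 ≈ 568.3480.
t ≈ 47.3623 years.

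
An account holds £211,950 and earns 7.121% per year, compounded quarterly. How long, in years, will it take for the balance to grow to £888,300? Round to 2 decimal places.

We need (1 + 0.0178025)^(4t) = 4.1911, so 4t = ln 4.1911 / ln 1.017802 ≈ 81.2064.
t ≈ 81.2064/4 = 20.3016 years.

20.30 years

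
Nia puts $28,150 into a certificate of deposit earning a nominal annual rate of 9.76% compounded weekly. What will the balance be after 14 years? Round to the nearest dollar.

$110,241

Growth factor = (1 + 0.0976/52)^728 ≈ 3.91619018033.
A ≈ 28,150 × 3.91619018033 ≈ 110,240.7536.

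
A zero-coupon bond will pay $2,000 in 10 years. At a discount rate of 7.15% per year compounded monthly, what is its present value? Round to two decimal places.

Periodic rate = 7.15%/12 = 0.00595833; 120 periods.
P = 2,000/(1 + 0.0715/12)^120 ≈ 2,000/2.039854169 ≈ 980.4622.

$980.46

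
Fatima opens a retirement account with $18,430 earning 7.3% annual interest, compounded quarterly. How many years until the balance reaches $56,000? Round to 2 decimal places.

15.36 years

(1 + 0.01825)^(4t) = 56,000/18,430 = 3.0385.
4t·ln(1 + 0.01825) = ln(3.0385); 4t = 1.1114/0.0180855 ≈ 61.4511.
t ≈ 15.3628 years.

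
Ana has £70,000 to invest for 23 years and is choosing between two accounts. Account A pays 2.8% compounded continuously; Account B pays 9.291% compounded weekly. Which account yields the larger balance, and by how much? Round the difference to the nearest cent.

Account A growth factor: e^(0.028·23) = e^0.644 ≈ 1.90408199492; balance ≈ 133,285.7396.
Account B growth factor: (1 + 0.09291/52)^1196 ≈ 8.45724281114; balance ≈ 592,006.9968.
Account B is larger by 458,721.2571.

Account B, by £458,721.26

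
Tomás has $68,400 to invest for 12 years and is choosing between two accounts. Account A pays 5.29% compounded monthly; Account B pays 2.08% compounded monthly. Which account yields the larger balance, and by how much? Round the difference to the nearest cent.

Account A, by $41,093.35

Account A growth factor: (1 + 0.0529/12)^144 ≈ 1.88401453965; balance ≈ 128,866.5945.
Account B growth factor: (1 + 0.0208/12)^144 ≈ 1.2832346103; balance ≈ 87,773.2473.
Account A is larger by 41,093.3472.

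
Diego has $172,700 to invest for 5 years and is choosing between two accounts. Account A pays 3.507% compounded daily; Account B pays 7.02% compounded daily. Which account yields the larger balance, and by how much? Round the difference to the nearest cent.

Account B, by $39,511.38

Account A growth factor: (1 + 0.03507/365)^1825 ≈ 1.19165318787; balance ≈ 205,798.5055.
Account B growth factor: (1 + 0.0702/365)^1825 ≈ 1.42043938617; balance ≈ 245,309.8820.
Account B is larger by 39,511.3764.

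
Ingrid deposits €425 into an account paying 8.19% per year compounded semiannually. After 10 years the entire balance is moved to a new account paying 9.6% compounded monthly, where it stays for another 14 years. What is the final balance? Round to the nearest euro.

€3,617

After 10 years at 8.19%: 425 × 2.231502566 ≈ 948.3886.
Then 14 years at 9.6%: 948.3886 × 3.813900814 ≈ 3,617.0600.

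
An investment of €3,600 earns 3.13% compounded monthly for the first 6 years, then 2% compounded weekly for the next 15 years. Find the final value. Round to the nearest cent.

€5,861.65

Phase 1: 3,600·(1 + 0.0313/12)^72 ≈ 4,342.6699.
Phase 2: 4,342.6699·(1 + 0.02/52)^780 ≈ 5,861.6531.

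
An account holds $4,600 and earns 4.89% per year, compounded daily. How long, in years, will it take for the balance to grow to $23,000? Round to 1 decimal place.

(1 + 0.000133973)^(365t) = 23,000/4,600 = 5.
365t·ln(1 + 0.000133973) = ln(5); 365t = 1.6094/0.000133964 ≈ 12013.9916.
t ≈ 32.9150 years.

32.9 years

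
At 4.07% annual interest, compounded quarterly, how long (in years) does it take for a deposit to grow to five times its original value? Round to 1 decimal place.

(1 + 0.010175)^(4t) = 5.
4t = ln 5 / ln(1 + 0.010175) ≈ 1.6094/0.0101236 ≈ 158.9791.
t ≈ 39.7448.

39.7 years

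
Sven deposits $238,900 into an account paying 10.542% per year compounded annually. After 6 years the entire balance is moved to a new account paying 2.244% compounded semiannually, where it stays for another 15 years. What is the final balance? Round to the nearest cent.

Phase 1: 238,900·(1 + 0.10542)^6 ≈ 435,893.1628.
Phase 2: 435,893.1628·(1 + 0.01122)^30 ≈ 609,185.5217.

$609,185.52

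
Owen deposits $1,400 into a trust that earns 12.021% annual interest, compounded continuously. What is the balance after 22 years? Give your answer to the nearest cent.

$19,709.33

A = P·e^(rt) = 1,400·e^(0.12021·22) = 1,400·e^2.64462.
e^2.64462 ≈ 14.078094391, so A ≈ 19,709.3321.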